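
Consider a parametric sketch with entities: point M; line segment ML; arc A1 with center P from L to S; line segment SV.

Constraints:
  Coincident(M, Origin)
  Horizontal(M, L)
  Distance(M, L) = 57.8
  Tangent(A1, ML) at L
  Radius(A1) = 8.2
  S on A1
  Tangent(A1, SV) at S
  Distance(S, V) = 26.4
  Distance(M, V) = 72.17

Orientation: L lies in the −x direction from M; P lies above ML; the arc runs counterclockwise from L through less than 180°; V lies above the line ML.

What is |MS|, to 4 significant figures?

51.97

Checks: |PS| = 8.200 ✓; ∠(PS, SV) = 90.00° ✓; |SV| = 26.40 ✓; |MV| = 72.17 ✓.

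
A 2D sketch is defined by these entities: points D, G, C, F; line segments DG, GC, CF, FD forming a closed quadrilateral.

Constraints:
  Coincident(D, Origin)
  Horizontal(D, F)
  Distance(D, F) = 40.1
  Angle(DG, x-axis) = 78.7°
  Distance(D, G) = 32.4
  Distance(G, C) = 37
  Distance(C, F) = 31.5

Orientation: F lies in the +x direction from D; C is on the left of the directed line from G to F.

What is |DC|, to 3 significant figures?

53.5

Checks: D = (0.00, 0.00) ✓; |GC| = 37.00 ✓; |CF| = 31.50 ✓.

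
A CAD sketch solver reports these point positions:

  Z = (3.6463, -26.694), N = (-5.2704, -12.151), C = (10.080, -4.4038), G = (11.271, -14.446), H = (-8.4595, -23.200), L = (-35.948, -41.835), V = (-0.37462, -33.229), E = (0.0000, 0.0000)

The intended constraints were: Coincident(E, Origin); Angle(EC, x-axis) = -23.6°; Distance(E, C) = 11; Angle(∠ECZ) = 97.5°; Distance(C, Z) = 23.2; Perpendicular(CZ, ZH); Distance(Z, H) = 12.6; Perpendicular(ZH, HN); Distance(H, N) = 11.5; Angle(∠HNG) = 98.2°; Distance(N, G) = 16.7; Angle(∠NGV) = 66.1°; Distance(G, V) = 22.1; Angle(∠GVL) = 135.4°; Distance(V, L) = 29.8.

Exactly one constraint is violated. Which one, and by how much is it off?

Distance(V, L) = 29.8 — off by 6.80.

E = (0.00, 0.00) ✓; EC at -23.60° ✓; |EC| = 11.00 ✓; ∠ECZ = 97.50° ✓; |CZ| = 23.20 ✓; ∠(CZ, ZH) = 90.00° ✓; |ZH| = 12.60 ✓; ∠(ZH, HN) = 90.00° ✓; |HN| = 11.50 ✓; ∠HNG = 98.20° ✓; |NG| = 16.70 ✓; ∠NGV = 66.10° ✓; |GV| = 22.10 ✓; ∠GVL = 135.4° ✓; |VL| = 36.60 ✗.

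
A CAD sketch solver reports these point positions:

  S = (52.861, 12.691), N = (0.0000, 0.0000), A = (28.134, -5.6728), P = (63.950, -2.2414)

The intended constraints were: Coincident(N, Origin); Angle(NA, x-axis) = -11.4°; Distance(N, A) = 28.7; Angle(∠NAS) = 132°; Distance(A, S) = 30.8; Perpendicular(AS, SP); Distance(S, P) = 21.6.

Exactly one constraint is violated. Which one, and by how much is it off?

Distance(S, P) = 21.6 — off by 3.00.

N = (0.00, 0.00) ✓; NA at -11.40° ✓; |NA| = 28.70 ✓; ∠NAS = 132.0° ✓; |AS| = 30.80 ✓; ∠(AS, SP) = 90.00° ✓; |SP| = 18.60 ✗.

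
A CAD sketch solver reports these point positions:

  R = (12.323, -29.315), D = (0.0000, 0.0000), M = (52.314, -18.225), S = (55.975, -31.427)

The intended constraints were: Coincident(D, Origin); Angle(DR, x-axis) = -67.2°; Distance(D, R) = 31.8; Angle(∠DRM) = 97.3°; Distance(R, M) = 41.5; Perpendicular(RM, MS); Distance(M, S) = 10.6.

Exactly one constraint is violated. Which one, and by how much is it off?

Distance(M, S) = 10.6 — off by 3.10.

D = (0.00, 0.00) ✓; DR at -67.20° ✓; |DR| = 31.80 ✓; ∠DRM = 97.30° ✓; |RM| = 41.50 ✓; ∠(RM, MS) = 90.00° ✓; |MS| = 13.70 ✗.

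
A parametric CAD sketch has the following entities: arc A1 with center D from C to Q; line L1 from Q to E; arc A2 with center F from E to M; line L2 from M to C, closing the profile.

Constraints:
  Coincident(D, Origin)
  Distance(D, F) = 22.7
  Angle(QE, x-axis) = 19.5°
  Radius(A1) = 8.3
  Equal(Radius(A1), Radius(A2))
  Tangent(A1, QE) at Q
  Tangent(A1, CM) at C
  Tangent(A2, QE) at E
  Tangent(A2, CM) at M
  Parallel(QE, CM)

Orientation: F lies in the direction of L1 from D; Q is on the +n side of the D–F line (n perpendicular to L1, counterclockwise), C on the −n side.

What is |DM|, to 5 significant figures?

24.170

The slot axis is L1's direction at 19.5°, so u = (cos 19.5°, sin 19.5°) = (0.94264, 0.33381) and n = (−sin 19.5°, cos 19.5°) = (-0.33381, 0.94264). D is at the origin and F lies 22.7 along u from D, so F = 22.7·u = (21.398, 7.5774). Tangency of A1 to both parallel lines with radius 8.3 puts Q and C at D ± 8.3·n: Q = (-2.7706, 7.8239), C = (2.7706, -7.8239). Equal radii place E and M the same way about F: E = F + 8.3·n = (18.627, 15.401), M = F − 8.3·n = (24.169, -0.24651). Then |DM| = |M − D| = 24.170.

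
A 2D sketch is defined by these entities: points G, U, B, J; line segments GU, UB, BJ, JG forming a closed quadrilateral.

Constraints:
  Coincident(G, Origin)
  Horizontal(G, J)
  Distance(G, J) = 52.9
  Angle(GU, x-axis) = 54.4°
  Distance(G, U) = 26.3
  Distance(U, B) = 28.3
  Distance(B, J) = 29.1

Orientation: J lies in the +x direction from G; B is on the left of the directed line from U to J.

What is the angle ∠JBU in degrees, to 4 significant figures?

97.77°

Checks: |UB| = 28.30 ✓; |BJ| = 29.10 ✓.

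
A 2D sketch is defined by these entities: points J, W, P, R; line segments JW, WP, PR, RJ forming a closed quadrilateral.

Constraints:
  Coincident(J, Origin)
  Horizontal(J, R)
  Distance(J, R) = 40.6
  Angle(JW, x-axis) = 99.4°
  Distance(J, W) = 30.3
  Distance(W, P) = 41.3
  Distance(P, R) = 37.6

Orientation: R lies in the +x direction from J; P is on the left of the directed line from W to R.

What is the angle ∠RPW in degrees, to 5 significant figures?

87.210°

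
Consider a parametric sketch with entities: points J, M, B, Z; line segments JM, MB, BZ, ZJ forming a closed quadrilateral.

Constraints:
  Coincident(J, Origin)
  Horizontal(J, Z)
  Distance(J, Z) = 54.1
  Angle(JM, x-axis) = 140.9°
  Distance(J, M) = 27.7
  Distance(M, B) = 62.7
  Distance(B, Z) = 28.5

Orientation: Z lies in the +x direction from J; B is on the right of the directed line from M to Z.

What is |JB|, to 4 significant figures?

35.27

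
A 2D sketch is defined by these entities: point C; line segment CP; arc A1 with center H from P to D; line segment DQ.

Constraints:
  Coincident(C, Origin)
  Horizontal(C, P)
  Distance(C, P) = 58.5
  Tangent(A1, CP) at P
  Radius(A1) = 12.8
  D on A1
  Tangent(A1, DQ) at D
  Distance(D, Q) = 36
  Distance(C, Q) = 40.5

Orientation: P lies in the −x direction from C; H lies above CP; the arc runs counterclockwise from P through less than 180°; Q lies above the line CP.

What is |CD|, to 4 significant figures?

49.02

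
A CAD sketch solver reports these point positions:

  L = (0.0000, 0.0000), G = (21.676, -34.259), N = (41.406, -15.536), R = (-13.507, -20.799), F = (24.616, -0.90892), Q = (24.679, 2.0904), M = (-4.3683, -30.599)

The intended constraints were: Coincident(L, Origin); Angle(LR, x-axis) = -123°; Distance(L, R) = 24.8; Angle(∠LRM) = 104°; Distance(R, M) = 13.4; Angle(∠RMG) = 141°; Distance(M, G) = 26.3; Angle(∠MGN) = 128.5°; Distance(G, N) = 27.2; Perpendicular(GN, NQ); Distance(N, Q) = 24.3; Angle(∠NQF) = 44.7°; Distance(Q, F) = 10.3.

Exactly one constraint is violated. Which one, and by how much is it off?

Distance(Q, F) = 10.3 — off by 7.30.

L = (0.00, 0.00) ✓; LR at -123.0° ✓; |LR| = 24.80 ✓; ∠LRM = 104.0° ✓; |RM| = 13.40 ✓; ∠RMG = 141.0° ✓; |MG| = 26.30 ✓; ∠MGN = 128.5° ✓; |GN| = 27.20 ✓; ∠(GN, NQ) = 90.00° ✓; |NQ| = 24.30 ✓; ∠NQF = 44.70° ✓; |QF| = 3.000 ✗.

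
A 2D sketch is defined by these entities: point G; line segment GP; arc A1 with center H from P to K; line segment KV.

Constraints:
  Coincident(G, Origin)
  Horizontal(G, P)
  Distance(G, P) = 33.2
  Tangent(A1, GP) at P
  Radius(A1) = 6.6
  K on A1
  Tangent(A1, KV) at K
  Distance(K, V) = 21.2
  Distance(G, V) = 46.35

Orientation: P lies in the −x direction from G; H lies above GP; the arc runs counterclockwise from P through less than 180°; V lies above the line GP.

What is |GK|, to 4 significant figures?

28.86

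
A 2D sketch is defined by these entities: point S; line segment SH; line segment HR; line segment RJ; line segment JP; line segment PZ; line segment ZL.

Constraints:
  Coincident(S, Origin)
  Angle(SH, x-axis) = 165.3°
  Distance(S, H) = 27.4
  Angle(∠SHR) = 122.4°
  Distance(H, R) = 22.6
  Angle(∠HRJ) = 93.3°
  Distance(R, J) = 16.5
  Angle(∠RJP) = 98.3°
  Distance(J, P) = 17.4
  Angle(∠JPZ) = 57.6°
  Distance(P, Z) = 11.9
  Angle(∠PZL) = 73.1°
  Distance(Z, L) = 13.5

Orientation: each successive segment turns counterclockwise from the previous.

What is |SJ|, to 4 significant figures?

38.81

S is at the origin; SH runs at 165.3° with length 27.4, so H = (-26.50, 6.953). ∠SHR = 122.4° gives HR at -137.1° from the x-axis; with |HR| = 22.6, R = (-43.06, -8.431). ∠HRJ = 93.3° gives RJ at -50.40° from the x-axis; with |RJ| = 16.5, J = (-32.54, -21.14). Then |SJ| = |J − S| = 38.81.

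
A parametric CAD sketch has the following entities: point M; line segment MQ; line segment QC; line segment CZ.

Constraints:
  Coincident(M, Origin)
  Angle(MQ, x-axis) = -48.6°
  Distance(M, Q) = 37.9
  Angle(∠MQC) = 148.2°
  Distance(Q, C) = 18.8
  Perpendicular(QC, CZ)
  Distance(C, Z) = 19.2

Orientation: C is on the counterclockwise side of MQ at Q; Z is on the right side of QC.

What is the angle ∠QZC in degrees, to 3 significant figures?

44.4°

M is at the origin; MQ runs at -48.6° with length 37.9, so Q = 37.9·(cos -48.6°, sin -48.6°) = (25.1, -28.4). ∠MQC = 148.2°, so QC runs at -48.6° + (180° − 148.2°) = -16.8° from the x-axis; with |QC| = 18.8, C = Q + 18.8·(cos -16.8°, sin -16.8°) = (43.1, -33.9). QC ⟂ CZ; with |CZ| = 19.2 on the right of QC, Z = C + 19.2·(-0.289, -0.957) = (37.5, -52.2). Then cos ∠QZC = ZQ·ZC / (|ZQ||ZC|), giving 44.4°.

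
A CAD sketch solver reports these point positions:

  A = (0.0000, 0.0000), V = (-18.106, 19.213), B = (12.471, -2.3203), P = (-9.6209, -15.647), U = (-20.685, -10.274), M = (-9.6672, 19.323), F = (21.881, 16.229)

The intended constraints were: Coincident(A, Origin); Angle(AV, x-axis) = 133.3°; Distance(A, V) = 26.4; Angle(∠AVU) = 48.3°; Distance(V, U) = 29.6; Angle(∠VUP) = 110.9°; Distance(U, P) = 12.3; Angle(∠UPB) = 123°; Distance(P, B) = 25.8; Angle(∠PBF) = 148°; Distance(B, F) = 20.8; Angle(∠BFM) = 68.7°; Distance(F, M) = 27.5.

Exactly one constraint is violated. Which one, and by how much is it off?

Distance(F, M) = 27.5 — off by 4.20.

A = (0.00, 0.00) ✓; AV at 133.3° ✓; |AV| = 26.40 ✓; ∠AVU = 48.30° ✓; |VU| = 29.60 ✓; ∠VUP = 110.9° ✓; |UP| = 12.30 ✓; ∠UPB = 123.0° ✓; |PB| = 25.80 ✓; ∠PBF = 148.0° ✓; |BF| = 20.80 ✓; ∠BFM = 68.70° ✓; |FM| = 31.70 ✗.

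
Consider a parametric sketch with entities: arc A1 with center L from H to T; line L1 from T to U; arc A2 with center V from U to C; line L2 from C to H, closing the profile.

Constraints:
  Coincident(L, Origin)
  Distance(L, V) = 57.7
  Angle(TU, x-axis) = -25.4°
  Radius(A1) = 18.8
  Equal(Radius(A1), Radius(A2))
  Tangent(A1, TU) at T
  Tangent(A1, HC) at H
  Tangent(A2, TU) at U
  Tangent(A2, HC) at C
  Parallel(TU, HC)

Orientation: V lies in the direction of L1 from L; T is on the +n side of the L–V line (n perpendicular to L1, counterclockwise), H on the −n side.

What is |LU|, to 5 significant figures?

60.686

Tangency of A1 to both parallel lines with radius 18.8 puts T and H at L ± 18.8·n: T = (8.0640, 16.983), H = (-8.0640, -16.983). Equal radii place U and C the same way about V: U = V + 18.8·n = (60.186, -7.7669), C = V − 18.8·n = (44.058, -41.732). Then |LU| = |U − L| = 60.686.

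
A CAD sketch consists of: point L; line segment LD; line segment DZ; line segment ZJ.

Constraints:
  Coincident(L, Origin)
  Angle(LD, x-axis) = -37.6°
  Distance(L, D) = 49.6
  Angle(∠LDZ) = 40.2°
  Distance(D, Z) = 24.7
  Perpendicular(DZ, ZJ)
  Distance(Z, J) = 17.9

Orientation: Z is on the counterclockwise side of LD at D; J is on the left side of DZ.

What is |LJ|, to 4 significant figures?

19.31

L is at the origin; LD runs at -37.6° with length 49.6, so D = 49.6·(cos -37.6°, sin -37.6°) = (39.30, -30.26). ∠LDZ = 40.2°, so DZ runs at -37.6° + (180° − 40.2°) = 102.2° from the x-axis; with |DZ| = 24.7, Z = D + 24.7·(cos 102.2°, sin 102.2°) = (34.08, -6.121). The perpendicularity gives ZJ at right angles to DZ; with |ZJ| = 17.9 on the left of DZ, J = Z + 17.9·(-0.9774, -0.2113) = (16.58, -9.904). Then |LJ| = |J − L| = 19.31.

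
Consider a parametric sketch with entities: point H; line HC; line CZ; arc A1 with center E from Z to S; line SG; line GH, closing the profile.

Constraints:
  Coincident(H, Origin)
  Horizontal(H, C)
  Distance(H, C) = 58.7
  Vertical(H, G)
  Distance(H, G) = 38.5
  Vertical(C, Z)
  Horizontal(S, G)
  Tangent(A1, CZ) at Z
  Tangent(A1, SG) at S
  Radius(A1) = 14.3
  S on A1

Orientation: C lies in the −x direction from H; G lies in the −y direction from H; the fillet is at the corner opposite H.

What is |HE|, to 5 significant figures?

50.567

H is at the origin; HC is horizontal with |HC| = 58.7 and C on the −x side, so C = (-58.700, 0.0000). HG is vertical with |HG| = 38.5 and G on the −y side, so G = (0.0000, -38.500). The virtual corner opposite H is at (-58.700, -38.500). Since A1 is tangent to CZ there, EZ ⟂ CZ and the tangent condition forces ES to be normal to SG, with radius 14.3, so the center E sits 14.3 in from both sides at E = (-44.400, -24.200). Then |HE| = |E − H| = 50.567.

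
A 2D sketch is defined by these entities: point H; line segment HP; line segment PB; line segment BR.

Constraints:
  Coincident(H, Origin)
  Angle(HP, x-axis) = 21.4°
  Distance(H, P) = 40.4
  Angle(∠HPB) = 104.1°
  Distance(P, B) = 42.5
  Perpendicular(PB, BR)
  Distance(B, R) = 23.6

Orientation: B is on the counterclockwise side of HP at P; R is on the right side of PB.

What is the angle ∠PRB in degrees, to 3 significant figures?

61.0°

∠HPB = 104.1°, so PB runs at 21.4° + (180° − 104.1°) = 97.3° from the x-axis; with |PB| = 42.5, B = P + 42.5·(cos 97.3°, sin 97.3°) = (32.2, 56.9). PB is perpendicular to BR; with |BR| = 23.6 on the right of PB, R = B + 23.6·(0.992, 0.127) = (55.6, 59.9). Then cos ∠PRB = RP·RB / (|RP||RB|), giving 61.0°.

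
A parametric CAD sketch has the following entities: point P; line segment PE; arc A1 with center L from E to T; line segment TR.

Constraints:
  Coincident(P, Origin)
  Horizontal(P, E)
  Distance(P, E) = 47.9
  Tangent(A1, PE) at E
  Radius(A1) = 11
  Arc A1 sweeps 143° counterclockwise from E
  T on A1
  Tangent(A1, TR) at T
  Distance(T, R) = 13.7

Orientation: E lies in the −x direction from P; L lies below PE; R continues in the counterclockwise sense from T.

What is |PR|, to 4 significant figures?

51.81

P is at the origin; PE is horizontal with |PE| = 47.9 and E on the −x side, so E = (-47.90, 0.000). A1 meets PE tangentially, so LE is at right angles to PE, so L = E + (0, -11) = (-47.90, -11.00). On A1, E sits at bearing 90° from L; a 143° counterclockwise sweep puts T at bearing 233°, so T = L + 11.0·(cos 233°, sin 233°) = (-54.52, -19.78). Tangency of A1 to TR means the radius LT is perpendicular to TR, so TR runs along (−sin 233°, cos 233°); with |TR| = 13.7, R = (-43.58, -28.03). Then |PR| = |R − P| = 51.81.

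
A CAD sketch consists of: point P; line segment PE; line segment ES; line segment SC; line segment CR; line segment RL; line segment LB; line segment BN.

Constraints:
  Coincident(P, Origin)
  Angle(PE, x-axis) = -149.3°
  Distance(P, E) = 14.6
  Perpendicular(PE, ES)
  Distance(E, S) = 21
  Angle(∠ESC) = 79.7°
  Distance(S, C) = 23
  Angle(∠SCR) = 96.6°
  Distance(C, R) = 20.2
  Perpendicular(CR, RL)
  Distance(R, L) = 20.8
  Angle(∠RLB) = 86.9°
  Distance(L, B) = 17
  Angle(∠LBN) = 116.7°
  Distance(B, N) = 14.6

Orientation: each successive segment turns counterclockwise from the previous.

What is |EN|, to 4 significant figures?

25.75

P is at the origin; PE runs at -149.3° with length 14.6, so E = (-12.55, -7.454). PE ⟂ ES, so ES runs at -59.30°; with |ES| = 21.0, S = (-1.832, -25.51). ∠ESC = 79.7° gives SC at 41.00° from the x-axis; with |SC| = 23.0, C = (15.53, -10.42). ∠SCR = 96.6° gives CR at 124.4° from the x-axis; with |CR| = 20.2, R = (4.114, 6.246). CR ⟂ RL, so RL runs at -145.6°; with |RL| = 20.8, L = (-13.05, -5.505). ∠RLB = 86.9° gives LB at -52.50° from the x-axis; with |LB| = 17.0, B = (-2.700, -18.99). ∠LBN = 116.7° gives BN at 10.80° from the x-axis; with |BN| = 14.6, N = (11.64, -16.26). Then |EN| = |N − E| = 25.75.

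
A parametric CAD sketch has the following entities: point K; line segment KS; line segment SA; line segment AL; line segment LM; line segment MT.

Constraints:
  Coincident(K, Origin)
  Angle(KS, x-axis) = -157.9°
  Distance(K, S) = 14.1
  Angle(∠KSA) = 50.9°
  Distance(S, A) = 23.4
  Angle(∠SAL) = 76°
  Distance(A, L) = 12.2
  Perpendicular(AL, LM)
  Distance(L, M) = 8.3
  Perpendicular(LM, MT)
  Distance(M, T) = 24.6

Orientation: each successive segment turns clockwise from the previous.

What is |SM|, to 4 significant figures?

15.82

K is at the origin; KS runs at -157.9° with length 14.1, so S = (-13.06, -5.305). ∠KSA = 50.9° gives SA at 73.00° from the x-axis; with |SA| = 23.4, A = (-6.223, 17.07). ∠SAL = 76.0° gives AL at -31.00° from the x-axis; with |AL| = 12.2, L = (4.235, 10.79). AL is perpendicular to LM, so LM runs at -121.0°; with |LM| = 8.3, M = (-0.03993, 3.675). Then |SM| = |M − S| = 15.82.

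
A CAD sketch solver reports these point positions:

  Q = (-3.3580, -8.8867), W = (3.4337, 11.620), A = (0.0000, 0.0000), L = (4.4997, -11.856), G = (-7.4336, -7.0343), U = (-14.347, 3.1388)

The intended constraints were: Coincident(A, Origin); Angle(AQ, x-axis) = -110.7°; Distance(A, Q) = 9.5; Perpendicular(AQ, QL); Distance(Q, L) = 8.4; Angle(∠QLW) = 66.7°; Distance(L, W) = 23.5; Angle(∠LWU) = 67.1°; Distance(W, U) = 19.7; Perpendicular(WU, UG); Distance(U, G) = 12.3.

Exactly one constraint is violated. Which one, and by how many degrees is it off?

Perpendicular(WU, UG) — off by 8.70°.

A = (0.00, 0.00) ✓; AQ at -110.7° ✓; |AQ| = 9.500 ✓; ∠(AQ, QL) = 90.00° ✓; |QL| = 8.400 ✓; ∠QLW = 66.70° ✓; |LW| = 23.50 ✓; ∠LWU = 67.10° ✓; |WU| = 19.70 ✓; ∠(WU, UG) = 98.70° ✗; |UG| = 12.30 ✓.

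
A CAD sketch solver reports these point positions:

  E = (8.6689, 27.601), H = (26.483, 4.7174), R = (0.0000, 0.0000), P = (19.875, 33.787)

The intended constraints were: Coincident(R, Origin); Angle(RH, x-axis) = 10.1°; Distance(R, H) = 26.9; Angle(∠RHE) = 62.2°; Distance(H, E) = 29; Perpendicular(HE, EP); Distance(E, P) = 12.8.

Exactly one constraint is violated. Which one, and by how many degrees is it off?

Perpendicular(HE, EP) — off by 9.00°.

R = (0.00, 0.00) ✓; RH at 10.10° ✓; |RH| = 26.90 ✓; ∠RHE = 62.20° ✓; |HE| = 29.00 ✓; ∠(HE, EP) = 99.00° ✗; |EP| = 12.80 ✓.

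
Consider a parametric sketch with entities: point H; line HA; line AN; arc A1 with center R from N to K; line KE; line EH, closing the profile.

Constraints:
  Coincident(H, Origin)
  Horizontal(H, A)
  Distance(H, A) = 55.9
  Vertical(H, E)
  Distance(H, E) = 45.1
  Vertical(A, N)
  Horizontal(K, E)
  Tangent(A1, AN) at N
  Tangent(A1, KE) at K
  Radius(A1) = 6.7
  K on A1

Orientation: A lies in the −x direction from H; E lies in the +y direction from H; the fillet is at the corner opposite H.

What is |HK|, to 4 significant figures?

66.74

H is at the origin; HA is horizontal with |HA| = 55.9 and A on the −x side, so A = (-55.90, 0.000). HE is vertical with |HE| = 45.1 and E on the +y side, so E = (0.000, 45.10). The virtual corner opposite H is at (-55.90, 45.10). Since A1 is tangent to AN there, RN ⟂ AN and A1 meets KE tangentially, so RK is at right angles to KE, with radius 6.7, so the center R sits 6.7 in from both sides at R = (-49.20, 38.40). That places the tangent points at N = (-55.90, 38.40) on AN and K = (-49.20, 45.10) on KE. Then |HK| = |K − H| = 66.74.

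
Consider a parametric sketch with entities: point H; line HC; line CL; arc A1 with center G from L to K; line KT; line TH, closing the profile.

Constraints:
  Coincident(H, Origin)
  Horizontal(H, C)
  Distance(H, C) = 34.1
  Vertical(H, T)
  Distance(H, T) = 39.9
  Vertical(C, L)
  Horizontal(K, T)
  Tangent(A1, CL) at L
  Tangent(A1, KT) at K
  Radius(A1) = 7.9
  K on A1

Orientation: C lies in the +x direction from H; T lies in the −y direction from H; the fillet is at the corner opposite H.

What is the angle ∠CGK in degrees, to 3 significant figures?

166°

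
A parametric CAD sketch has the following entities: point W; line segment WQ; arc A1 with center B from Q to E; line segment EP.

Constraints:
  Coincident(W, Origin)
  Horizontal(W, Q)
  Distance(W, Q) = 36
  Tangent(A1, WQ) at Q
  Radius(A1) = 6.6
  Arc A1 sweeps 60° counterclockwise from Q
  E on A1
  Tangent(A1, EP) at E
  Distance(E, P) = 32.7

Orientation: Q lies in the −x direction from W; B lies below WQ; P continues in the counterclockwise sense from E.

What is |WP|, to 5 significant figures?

66.117

W is at the origin; W and Q share the same y with |WQ| = 36.0 and Q on the −x side, so Q = (-36.000, 0.0000). A1 meets WQ tangentially, so BQ is at right angles to WQ, so B = Q + (0, -6.6) = (-36.000, -6.6000). On A1, Q sits at bearing 90° from B; a 60° counterclockwise sweep puts E at bearing 150°, so E = B + 6.6·(cos 150°, sin 150°) = (-41.716, -3.3000). A1 meets EP tangentially, so BE is at right angles to EP, so EP runs along (−sin 150°, cos 150°); with |EP| = 32.7, P = (-58.066, -31.619). Then |WP| = |P − W| = 66.117.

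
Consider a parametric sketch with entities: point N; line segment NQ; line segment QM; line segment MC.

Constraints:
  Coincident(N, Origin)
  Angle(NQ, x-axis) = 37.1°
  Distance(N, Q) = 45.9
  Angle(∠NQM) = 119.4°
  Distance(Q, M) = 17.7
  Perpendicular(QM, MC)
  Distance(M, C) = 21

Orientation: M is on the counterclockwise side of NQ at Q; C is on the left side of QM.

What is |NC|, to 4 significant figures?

44.49

N is at the origin; NQ runs at 37.1° with length 45.9, so Q = 45.9·(cos 37.1°, sin 37.1°) = (36.61, 27.69). ∠NQM = 119.4°, so QM runs at 37.1° + (180° − 119.4°) = 97.70° from the x-axis; with |QM| = 17.7, M = Q + 17.7·(cos 97.70°, sin 97.70°) = (34.24, 45.23). QM ⟂ MC; with |MC| = 21.0 on the left of QM, C = M + 21.0·(-0.9910, -0.1340) = (13.43, 42.41). Then |NC| = |C − N| = 44.49.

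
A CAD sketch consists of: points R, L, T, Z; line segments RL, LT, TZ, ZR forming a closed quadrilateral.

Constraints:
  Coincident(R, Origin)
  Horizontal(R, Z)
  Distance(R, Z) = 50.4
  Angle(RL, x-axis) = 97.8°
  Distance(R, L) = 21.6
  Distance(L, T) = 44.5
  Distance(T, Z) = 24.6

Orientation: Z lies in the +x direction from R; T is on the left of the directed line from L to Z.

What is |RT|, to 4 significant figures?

47.46

Checks: |LT| = 44.50 ✓; |TZ| = 24.60 ✓.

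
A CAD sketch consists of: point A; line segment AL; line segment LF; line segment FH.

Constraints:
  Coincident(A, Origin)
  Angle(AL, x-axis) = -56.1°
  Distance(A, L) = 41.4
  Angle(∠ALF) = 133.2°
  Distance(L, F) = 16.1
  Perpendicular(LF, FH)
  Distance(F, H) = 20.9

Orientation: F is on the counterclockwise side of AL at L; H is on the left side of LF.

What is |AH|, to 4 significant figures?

45.40

∠ALF = 133.2°, so LF runs at -56.1° + (180° − 133.2°) = -9.300° from the x-axis; with |LF| = 16.1, F = L + 16.1·(cos -9.300°, sin -9.300°) = (38.98, -36.96). LF ⟂ FH; with |FH| = 20.9 on the left of LF, H = F + 20.9·(0.1616, 0.9869) = (42.36, -16.34). Then |AH| = |H − A| = 45.40.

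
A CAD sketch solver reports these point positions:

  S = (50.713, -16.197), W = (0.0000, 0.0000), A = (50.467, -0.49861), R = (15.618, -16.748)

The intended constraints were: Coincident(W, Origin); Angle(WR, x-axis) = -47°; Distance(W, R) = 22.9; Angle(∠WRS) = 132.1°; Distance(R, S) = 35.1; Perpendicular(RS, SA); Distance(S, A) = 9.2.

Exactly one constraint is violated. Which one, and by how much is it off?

Distance(S, A) = 9.2 — off by 6.50.

W = (0.00, 0.00) ✓; WR at -47.00° ✓; |WR| = 22.90 ✓; ∠WRS = 132.1° ✓; |RS| = 35.10 ✓; ∠(RS, SA) = 90.00° ✓; |SA| = 15.70 ✗.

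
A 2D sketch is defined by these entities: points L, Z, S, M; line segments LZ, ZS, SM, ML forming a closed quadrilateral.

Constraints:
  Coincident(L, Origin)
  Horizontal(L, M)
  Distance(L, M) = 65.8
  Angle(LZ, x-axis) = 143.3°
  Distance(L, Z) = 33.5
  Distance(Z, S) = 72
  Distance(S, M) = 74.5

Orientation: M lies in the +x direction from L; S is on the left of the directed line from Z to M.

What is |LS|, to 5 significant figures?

71.316

Checks: |ZS| = 72.00 ✓; |SM| = 74.50 ✓.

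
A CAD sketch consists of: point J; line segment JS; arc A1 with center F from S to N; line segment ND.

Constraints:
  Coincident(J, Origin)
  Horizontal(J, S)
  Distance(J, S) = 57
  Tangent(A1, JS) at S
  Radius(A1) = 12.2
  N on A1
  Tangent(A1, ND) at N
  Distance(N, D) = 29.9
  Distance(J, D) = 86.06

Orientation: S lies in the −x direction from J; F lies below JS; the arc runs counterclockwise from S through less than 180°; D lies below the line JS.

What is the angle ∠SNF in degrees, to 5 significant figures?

53.848°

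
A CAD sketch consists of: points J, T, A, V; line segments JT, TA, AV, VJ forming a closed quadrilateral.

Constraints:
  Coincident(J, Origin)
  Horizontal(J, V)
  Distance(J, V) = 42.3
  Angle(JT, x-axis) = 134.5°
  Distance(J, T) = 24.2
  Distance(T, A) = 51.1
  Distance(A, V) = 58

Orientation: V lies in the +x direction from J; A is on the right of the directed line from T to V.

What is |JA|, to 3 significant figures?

33.1

J is at the origin; JV is horizontal with |JV| = 42.3 and V in +x, so V = (42.3, 0). JT runs at 134.5° with |JT| = 24.2, so T = (-17.0, 17.3). A is determined by |TA| = 51.1 and |AV| = 58.0 together: it lies at the intersection of circle(T, 51.1) and circle(V, 58.0). With |TV| = 61.7, the foot of the radical line on TV is 24.8 from T and the perpendicular offset is √(51.1² − 24.8²) = 44.7. Taking the right-of-TV solution: A = (-5.69, -32.6).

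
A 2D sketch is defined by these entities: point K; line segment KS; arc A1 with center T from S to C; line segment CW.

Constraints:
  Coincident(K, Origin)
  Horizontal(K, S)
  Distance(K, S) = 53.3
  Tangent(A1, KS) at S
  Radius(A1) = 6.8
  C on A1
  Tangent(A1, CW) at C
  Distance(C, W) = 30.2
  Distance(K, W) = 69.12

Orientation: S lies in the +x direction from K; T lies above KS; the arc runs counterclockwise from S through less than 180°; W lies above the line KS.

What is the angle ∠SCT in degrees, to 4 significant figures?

43.16°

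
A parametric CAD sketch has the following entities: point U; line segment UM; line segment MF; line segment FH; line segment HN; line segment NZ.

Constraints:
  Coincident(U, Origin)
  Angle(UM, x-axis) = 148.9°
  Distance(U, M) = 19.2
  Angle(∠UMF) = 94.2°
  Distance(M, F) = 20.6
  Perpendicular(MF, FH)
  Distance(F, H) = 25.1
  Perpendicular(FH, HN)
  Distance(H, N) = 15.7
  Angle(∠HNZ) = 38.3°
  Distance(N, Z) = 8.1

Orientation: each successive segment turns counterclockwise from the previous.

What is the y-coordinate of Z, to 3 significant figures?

-10.9

U is at the origin; UM runs at 148.9° with length 19.2, so M = (-16.4, 9.92). ∠UMF = 94.2° gives MF at -125° from the x-axis; with |MF| = 20.6, F = (-28.3, -6.89). MF ⟂ FH, so FH runs at -35.3°; with |FH| = 25.1, H = (-7.86, -21.4). FH ⟂ HN, so HN runs at 54.7°; with |HN| = 15.7, N = (1.21, -8.59). ∠HNZ = 38.3° gives NZ at -164° from the x-axis; with |NZ| = 8.1, Z = (-6.56, -10.9). So Z.y = -10.9.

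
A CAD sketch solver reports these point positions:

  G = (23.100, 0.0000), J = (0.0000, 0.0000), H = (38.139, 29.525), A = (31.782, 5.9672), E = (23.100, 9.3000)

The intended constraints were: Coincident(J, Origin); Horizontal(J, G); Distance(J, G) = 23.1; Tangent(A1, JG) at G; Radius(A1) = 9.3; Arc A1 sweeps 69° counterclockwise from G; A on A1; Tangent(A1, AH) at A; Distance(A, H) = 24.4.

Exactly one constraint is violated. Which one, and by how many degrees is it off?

Tangent(A1, AH) at A — off by 5.90°.

J = (0.00, 0.00) ✓; J.y = 0.00, G.y = 0.00 ✓; |JG| = 23.10 ✓; ∠(EG, GJ) = 90.00° ✓; |EG| = 9.300 ✓; bearing(E→A) − bearing(E→G) = 69.00° ✓; |EA| = 9.300 ✓; ∠(EA, AH) = 84.10° ✗; |AH| = 24.40 ✓.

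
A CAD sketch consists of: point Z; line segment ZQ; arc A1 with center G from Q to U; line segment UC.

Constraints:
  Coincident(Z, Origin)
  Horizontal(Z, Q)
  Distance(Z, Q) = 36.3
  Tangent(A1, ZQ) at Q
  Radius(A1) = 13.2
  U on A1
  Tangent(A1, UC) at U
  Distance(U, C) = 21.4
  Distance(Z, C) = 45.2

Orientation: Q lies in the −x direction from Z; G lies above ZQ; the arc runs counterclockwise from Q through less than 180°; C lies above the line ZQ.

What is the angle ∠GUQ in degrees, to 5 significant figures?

40.354°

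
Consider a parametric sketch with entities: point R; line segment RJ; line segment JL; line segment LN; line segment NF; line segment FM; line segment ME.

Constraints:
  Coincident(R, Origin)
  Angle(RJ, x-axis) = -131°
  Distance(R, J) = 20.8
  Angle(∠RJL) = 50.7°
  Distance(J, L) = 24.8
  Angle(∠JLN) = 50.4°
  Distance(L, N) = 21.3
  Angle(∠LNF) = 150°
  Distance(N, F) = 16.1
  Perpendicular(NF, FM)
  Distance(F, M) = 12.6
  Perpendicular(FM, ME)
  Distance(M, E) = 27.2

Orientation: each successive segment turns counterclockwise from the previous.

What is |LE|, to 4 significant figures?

7.601

R is at the origin; RJ runs at -131.0° with length 20.8, so J = (-13.65, -15.70). ∠RJL = 50.7° gives JL at -1.700° from the x-axis; with |JL| = 24.8, L = (11.14, -16.43). ∠JLN = 50.4° gives LN at 127.9° from the x-axis; with |LN| = 21.3, N = (-1.941, 0.3738). ∠LNF = 150.0° gives NF at 157.9° from the x-axis; with |NF| = 16.1, F = (-16.86, 6.431). The perpendicularity gives FM at right angles to NF, so FM runs at -112.1°; with |FM| = 12.6, M = (-21.60, -5.243). The perpendicularity gives ME at right angles to FM, so ME runs at -22.10°; with |ME| = 27.2, E = (3.603, -15.48). Then |LE| = |E − L| = 7.601.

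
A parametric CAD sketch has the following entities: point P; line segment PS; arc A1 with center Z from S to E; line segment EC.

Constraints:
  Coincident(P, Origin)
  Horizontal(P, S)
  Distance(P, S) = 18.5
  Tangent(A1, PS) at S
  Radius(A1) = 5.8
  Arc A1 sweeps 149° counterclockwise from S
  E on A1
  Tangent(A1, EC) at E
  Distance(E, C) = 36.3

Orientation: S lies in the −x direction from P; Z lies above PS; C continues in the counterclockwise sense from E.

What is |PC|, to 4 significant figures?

55.16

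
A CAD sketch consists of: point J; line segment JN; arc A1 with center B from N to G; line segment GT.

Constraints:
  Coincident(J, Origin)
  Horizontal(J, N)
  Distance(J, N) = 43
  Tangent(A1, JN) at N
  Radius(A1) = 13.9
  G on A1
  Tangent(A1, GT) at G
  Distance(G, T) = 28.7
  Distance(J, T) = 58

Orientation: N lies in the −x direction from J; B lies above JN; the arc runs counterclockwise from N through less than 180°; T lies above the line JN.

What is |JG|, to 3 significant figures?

34.2

J is at the origin; J and N share the same y with |JN| = 43.0 and N on the −x side, so N = (-43.0, 0.00). The tangent condition forces BN to be normal to JN, so B = N + (0, 13.9) = (-43.0, 13.9). Since BG ⟂ GT (tangency), |BT| = √(13.9² + 28.7²) = 31.9 regardless of where G sits on A1. So T lies on both circle(J, 58.0) and circle(B, 31.9); the above-JN intersection is T = (-36.5, 45.1). G is the foot of the tangent from T: G = (-29.5, 17.3).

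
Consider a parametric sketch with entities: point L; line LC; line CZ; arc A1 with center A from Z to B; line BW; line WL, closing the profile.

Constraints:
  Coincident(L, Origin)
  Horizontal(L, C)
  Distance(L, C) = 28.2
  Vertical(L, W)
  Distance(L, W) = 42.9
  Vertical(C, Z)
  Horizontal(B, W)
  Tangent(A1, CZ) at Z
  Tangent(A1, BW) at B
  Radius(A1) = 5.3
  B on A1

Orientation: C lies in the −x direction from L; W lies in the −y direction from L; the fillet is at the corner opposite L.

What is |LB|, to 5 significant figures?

48.629

The virtual corner opposite L is at (-28.200, -42.900). Since A1 is tangent to CZ there, AZ ⟂ CZ and A1 meets BW tangentially, so AB is at right angles to BW, with radius 5.3, so the center A sits 5.3 in from both sides at A = (-22.900, -37.600). That places the tangent points at Z = (-28.200, -37.600) on CZ and B = (-22.900, -42.900) on BW. Then |LB| = |B − L| = 48.629.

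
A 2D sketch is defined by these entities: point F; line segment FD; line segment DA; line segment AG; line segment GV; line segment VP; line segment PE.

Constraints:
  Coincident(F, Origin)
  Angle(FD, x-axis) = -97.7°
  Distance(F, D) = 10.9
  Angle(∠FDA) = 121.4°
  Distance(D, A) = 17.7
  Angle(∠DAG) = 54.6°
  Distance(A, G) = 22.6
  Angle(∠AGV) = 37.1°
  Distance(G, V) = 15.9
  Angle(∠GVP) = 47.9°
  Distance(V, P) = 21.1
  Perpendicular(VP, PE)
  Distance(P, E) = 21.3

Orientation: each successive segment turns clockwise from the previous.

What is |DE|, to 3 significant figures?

33.1

F is at the origin; FD runs at -97.7° with length 10.9, so D = (-1.46, -10.8). ∠FDA = 121.4° gives DA at -156° from the x-axis; with |DA| = 17.7, A = (-17.7, -17.9). ∠DAG = 54.6° gives AG at 78.3° from the x-axis; with |AG| = 22.6, G = (-13.1, 4.21). ∠AGV = 37.1° gives GV at -64.6° from the x-axis; with |GV| = 15.9, V = (-6.26, -10.1). ∠GVP = 47.9° gives VP at 163° from the x-axis; with |VP| = 21.1, P = (-26.5, -4.09). VP is perpendicular to PE, so PE runs at 73.3°; with |PE| = 21.3, E = (-20.4, 16.3). Then |DE| = |E − D| = 33.1.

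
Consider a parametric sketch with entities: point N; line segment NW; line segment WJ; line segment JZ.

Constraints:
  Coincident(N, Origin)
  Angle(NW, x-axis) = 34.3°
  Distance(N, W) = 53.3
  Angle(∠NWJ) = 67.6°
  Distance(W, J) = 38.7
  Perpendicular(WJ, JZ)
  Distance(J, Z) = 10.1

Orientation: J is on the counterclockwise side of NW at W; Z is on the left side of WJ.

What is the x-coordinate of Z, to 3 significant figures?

6.14

∠NWJ = 67.6°, so WJ runs at 34.3° + (180° − 67.6°) = 147° from the x-axis; with |WJ| = 38.7, J = W + 38.7·(cos 147°, sin 147°) = (11.7, 51.3). WJ ⟂ JZ; with |JZ| = 10.1 on the left of WJ, Z = J + 10.1·(-0.549, -0.836) = (6.14, 42.8). So Z.x = 6.14.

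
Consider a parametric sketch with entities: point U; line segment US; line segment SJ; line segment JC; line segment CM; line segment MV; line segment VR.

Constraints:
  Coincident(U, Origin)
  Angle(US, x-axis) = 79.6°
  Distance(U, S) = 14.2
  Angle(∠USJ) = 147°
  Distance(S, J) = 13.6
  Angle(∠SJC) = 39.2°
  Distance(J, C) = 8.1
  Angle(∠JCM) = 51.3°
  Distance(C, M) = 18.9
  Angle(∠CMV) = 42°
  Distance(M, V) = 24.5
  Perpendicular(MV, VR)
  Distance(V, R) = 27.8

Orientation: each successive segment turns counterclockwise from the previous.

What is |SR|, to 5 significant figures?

23.288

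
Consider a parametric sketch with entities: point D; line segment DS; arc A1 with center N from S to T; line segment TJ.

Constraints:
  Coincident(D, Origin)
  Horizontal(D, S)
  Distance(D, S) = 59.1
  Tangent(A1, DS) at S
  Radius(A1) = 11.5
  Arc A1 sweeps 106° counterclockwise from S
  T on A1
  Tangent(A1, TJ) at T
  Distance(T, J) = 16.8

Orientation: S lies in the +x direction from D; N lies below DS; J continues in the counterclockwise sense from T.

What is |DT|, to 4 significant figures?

50.24

D is at the origin; DS is horizontal with |DS| = 59.1 and S on the +x side, so S = (59.10, 0.000). A1 meets DS tangentially, so NS is at right angles to DS, so N = S + (0, -11.5) = (59.10, -11.50). On A1, S sits at bearing 90° from N; a 106° counterclockwise sweep puts T at bearing 196°, so T = N + 11.5·(cos 196°, sin 196°) = (48.05, -14.67). Then |DT| = |T − D| = 50.24.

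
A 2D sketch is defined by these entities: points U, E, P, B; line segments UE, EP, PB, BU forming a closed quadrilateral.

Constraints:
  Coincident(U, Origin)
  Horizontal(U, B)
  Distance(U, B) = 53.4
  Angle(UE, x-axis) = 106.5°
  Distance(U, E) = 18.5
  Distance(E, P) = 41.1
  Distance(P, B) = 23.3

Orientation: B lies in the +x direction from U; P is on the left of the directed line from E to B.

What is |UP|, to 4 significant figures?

38.88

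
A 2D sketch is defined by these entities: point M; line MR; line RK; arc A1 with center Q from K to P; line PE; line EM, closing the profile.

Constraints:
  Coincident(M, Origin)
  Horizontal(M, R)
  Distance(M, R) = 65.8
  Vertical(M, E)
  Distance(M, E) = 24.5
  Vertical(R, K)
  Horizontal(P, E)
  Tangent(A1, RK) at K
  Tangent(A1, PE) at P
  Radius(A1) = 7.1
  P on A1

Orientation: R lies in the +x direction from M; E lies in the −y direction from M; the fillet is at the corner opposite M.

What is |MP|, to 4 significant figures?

63.61

The virtual corner opposite M is at (65.80, -24.50). Tangency of A1 to RK means the radius QK is perpendicular to RK and tangency of A1 to PE means the radius QP is perpendicular to PE, with radius 7.1, so the center Q sits 7.1 in from both sides at Q = (58.70, -17.40). That places the tangent points at K = (65.80, -17.40) on RK and P = (58.70, -24.50) on PE. Then |MP| = |P − M| = 63.61.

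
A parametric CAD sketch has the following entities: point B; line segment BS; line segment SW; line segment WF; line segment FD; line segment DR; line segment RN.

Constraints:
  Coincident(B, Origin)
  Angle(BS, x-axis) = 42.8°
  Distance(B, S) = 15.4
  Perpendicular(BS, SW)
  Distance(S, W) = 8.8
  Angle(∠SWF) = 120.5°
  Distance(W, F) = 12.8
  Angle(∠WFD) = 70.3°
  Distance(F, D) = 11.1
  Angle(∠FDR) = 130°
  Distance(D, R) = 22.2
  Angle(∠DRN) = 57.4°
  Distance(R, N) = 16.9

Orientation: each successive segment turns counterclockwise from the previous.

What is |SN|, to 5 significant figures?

6.9980

B is at the origin; BS runs at 42.8° with length 15.4, so S = (11.299, 10.463). The perpendicularity gives SW at right angles to BS, so SW runs at 132.80°; with |SW| = 8.8, W = (5.3204, 16.920). ∠SWF = 120.5° gives WF at -167.70° from the x-axis; with |WF| = 12.8, F = (-7.1858, 14.193). ∠WFD = 70.3° gives FD at -58.000° from the x-axis; with |FD| = 11.1, D = (-1.3037, 4.7801). ∠FDR = 130.0° gives DR at -8.0000° from the x-axis; with |DR| = 22.2, R = (20.680, 1.6905). ∠DRN = 57.4° gives RN at 114.60° from the x-axis; with |RN| = 16.9, N = (13.645, 17.057). Then |SN| = |N − S| = 6.9980.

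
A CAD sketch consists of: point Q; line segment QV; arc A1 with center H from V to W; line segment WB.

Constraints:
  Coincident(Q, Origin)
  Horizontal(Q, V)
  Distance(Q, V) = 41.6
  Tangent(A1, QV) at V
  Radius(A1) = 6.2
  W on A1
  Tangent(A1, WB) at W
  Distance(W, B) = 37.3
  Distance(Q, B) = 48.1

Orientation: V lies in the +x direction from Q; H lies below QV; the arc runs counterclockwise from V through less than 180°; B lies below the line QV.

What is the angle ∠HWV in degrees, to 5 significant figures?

52.599°

Q is at the origin; Q and V share the same y with |QV| = 41.6 and V on the +x side, so V = (41.600, 0.0000). The tangent condition forces HV to be normal to QV, so H = V + (0, -6.2) = (41.600, -6.2000). Since HW ⟂ WB (tangency), |HB| = √(6.2² + 37.3²) = 37.812 regardless of where W sits on A1. So B lies on both circle(Q, 48.1) and circle(H, 37.812); the below-QV intersection is B = (25.839, -40.570). W is the foot of the tangent from B: W = (35.617, -4.5747).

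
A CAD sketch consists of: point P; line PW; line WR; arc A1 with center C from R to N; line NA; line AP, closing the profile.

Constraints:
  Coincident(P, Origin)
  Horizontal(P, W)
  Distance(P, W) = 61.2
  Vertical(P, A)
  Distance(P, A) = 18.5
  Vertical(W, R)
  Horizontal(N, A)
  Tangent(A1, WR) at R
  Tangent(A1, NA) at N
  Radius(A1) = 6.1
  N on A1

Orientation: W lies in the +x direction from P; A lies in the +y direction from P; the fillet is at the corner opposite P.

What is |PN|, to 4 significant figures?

58.12

P is at the origin; PW is horizontal with |PW| = 61.2 and W on the +x side, so W = (61.20, 0.000). PA is vertical with |PA| = 18.5 and A on the +y side, so A = (0.000, 18.50). The virtual corner opposite P is at (61.20, 18.50). Tangency of A1 to WR means the radius CR is perpendicular to WR and A1 meets NA tangentially, so CN is at right angles to NA, with radius 6.1, so the center C sits 6.1 in from both sides at C = (55.10, 12.40). That places the tangent points at R = (61.20, 12.40) on WR and N = (55.10, 18.50) on NA. Then |PN| = |N − P| = 58.12.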